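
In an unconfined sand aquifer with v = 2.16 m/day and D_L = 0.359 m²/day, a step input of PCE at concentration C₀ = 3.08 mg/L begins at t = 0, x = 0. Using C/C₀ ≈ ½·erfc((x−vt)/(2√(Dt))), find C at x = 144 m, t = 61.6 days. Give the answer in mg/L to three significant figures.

0.154 mg/L

For a continuous step input, C/C₀ ≈ ½·erfc((x−vt)/(2√(Dt))).
vt = 2.16 × 61.6 = 133.056 m and 2√(Dt) = 2√(0.359 × 61.6) = 9.405 m.
Argument (x−vt)/(2√(Dt)) = (144 − 133.056)/9.405 = 1.164; ½·erfc(1.164) = 0.04987.
C = 3.08 × 0.04987 = 0.154 mg/L.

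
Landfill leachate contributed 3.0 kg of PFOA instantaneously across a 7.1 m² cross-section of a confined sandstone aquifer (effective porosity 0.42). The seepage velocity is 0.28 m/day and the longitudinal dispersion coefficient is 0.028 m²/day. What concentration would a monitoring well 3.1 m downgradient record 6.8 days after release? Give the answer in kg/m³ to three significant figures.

For an instantaneous plane source, C(x,t) = M/(n_e·A·√(4πDt)) · exp(−(x−vt)²/(4Dt)), with n_e·A the pore (flow) area.
Plume center vt = 0.28 × 6.8 = 1.904 m, so the well at 3.1 m is 1.196 m downgradient of the peak.
√(4πDt) = 1.547 m, giving peak height M/(n_e·A·√(4πDt)) = 3.0/(0.42 × 7.1 × 1.547) = 0.6503 kg/m³.
(x−vt)²/(4Dt) = (1.196)²/(4 × 0.028 × 6.8) = 1.878; exp(−1.878) = 0.1529.
C = 0.6503 × 0.1529 = 0.0994 kg/m³.

0.0994 kg/m³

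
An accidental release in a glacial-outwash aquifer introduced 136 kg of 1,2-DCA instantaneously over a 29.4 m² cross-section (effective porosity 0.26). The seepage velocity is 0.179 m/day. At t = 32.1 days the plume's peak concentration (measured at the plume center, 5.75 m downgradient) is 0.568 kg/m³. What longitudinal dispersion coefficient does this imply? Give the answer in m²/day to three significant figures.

2.43 m²/day

At the plume center C_max = M/(n_e·A·√(4πDt)), so D = M²/(4πt·(n_e·A·C_max)²).
n_e·A·C_max = 0.26 × 29.4 × 0.568 = 4.342 kg/m.
D = 136²/(4π × 32.1 × 4.342²) = 2.43 m²/day.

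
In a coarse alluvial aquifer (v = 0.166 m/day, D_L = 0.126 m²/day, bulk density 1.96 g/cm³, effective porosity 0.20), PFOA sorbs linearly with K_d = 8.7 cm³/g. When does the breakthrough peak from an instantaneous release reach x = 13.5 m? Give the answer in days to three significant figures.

Retardation factor R = 1 + ρ_b·K_d/n = 1 + 1.96 × 8.7/0.20 = 86.26.
Sorption retards both mechanisms: v_R = v/R = 0.001924 m/day, D_R = D/R = 0.001461 m²/day.
Peak time from v_R²t² + 2D_R t − x² = 0: t = (√(D_R² + v_R²x²) − D_R)/v_R².
√(D_R² + v_R²x²) = √(0.001461² + 0.001924² × 13.5²) = 0.02602; v_R² = 3.702e-06.
t = (0.02602 − 0.001461)/3.702e-06 = 6630 days.

6630 days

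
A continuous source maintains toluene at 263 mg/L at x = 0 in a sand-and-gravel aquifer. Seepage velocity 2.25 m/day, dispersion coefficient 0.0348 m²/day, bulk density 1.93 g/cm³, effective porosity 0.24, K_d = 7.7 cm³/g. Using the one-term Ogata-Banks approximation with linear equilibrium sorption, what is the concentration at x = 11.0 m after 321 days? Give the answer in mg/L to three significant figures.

208 mg/L

Retardation factor R = 1 + ρ_b·K_d/n = 1 + 1.93 × 7.7/0.24 = 62.92.
Sorption retards both mechanisms: v_R = v/R = 0.03576 m/day, D_R = D/R = 0.0005531 m²/day.
v_R·t = 0.03576 × 321 = 11.47896 m; 2√(D_R t) = 0.8427 m; argument = (11.0 − 11.47896)/0.8427 = -0.5684.
C = C₀ × ½·erfc(-0.5684) = 263 × 0.7893 = 208 mg/L.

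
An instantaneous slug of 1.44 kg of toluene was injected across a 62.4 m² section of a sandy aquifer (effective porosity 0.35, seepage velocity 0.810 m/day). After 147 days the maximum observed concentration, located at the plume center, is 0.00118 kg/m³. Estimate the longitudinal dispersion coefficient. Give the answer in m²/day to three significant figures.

1.69 m²/day

At the plume center C_max = M/(n_e·A·√(4πDt)), so D = M²/(4πt·(n_e·A·C_max)²).
n_e·A·C_max = 0.35 × 62.4 × 0.00118 = 0.02577 kg/m.
D = 1.44²/(4π × 147 × 0.02577²) = 1.69 m²/day.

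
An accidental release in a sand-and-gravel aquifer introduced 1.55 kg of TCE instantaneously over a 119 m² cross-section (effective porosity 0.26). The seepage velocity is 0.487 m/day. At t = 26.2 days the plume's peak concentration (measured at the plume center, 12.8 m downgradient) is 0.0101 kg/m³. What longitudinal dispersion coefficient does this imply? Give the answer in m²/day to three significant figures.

0.0747 m²/day

At the plume center C_max = M/(n_e·A·√(4πDt)), so D = M²/(4πt·(n_e·A·C_max)²).
n_e·A·C_max = 0.26 × 119 × 0.0101 = 0.3125 kg/m.
D = 1.55²/(4π × 26.2 × 0.3125²) = 0.0747 m²/day.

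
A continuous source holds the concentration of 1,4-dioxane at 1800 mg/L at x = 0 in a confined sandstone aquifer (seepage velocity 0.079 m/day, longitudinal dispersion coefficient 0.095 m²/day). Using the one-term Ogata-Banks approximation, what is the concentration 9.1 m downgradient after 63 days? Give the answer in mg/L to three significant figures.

For a continuous step input, C/C₀ ≈ ½·erfc((x−vt)/(2√(Dt))).
vt = 0.079 × 63 = 4.977 m and 2√(Dt) = 2√(0.095 × 63) = 4.893 m.
Argument (x−vt)/(2√(Dt)) = (9.1 − 4.977)/4.893 = 0.8426; ½·erfc(0.8426) = 0.1167.
C = 1800 × 0.1167 = 210 mg/L.

210 mg/L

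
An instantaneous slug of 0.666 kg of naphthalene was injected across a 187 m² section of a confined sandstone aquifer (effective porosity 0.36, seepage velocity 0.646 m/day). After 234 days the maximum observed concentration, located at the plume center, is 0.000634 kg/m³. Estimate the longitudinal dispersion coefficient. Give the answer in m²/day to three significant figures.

At the plume center C_max = M/(n_e·A·√(4πDt)), so D = M²/(4πt·(n_e·A·C_max)²).
n_e·A·C_max = 0.36 × 187 × 0.000634 = 0.04268 kg/m.
D = 0.666²/(4π × 234 × 0.04268²) = 0.0828 m²/day.

0.0828 m²/day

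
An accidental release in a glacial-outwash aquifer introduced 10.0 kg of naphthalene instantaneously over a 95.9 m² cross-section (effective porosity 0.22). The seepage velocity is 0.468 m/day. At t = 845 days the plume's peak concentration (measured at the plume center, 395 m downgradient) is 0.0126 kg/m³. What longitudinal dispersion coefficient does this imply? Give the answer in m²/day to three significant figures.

0.133 m²/day

At the plume center C_max = M/(n_e·A·√(4πDt)), so D = M²/(4πt·(n_e·A·C_max)²).
n_e·A·C_max = 0.22 × 95.9 × 0.0126 = 0.2658 kg/m.
D = 10.0²/(4π × 845 × 0.2658²) = 0.133 m²/day.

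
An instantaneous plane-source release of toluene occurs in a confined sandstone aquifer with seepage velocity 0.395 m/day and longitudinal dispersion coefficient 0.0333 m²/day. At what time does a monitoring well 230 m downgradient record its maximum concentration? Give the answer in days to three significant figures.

For the 1D instantaneous-source solution, setting ∂C/∂t = 0 at fixed x gives v²t² + 2Dt − x² = 0, so t = (√(D² + v²x²) − D)/v².
√(D² + v²x²) = √(0.0333² + 0.395² × 230²) = 90.85; v² = 0.156025.
t = (90.85 − 0.0333)/0.156025 = 582 days (vs. the pure-advection estimate x/v = 582 d).

582 days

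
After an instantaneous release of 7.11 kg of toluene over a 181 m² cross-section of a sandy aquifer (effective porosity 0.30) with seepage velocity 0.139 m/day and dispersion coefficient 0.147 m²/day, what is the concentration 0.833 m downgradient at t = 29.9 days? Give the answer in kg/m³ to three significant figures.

For an instantaneous plane source, C(x,t) = M/(n_e·A·√(4πDt)) · exp(−(x−vt)²/(4Dt)), with n_e·A the pore (flow) area.
Plume center vt = 0.139 × 29.9 = 4.1561 m, so the well at 0.833 m is 3.3231 m upgradient of the peak.
√(4πDt) = 7.432 m, giving peak height M/(n_e·A·√(4πDt)) = 7.11/(0.30 × 181 × 7.432) = 0.01762 kg/m³.
(x−vt)²/(4Dt) = (-3.3231)²/(4 × 0.147 × 29.9) = 0.6281; exp(−0.6281) = 0.5336.
C = 0.01762 × 0.5336 = 0.00940 kg/m³.

0.00940 kg/m³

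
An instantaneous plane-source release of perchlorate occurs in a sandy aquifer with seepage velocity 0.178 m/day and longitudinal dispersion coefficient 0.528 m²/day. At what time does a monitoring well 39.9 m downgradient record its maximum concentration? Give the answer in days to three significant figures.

208 days

For the 1D instantaneous-source solution, setting ∂C/∂t = 0 at fixed x gives v²t² + 2Dt − x² = 0, so t = (√(D² + v²x²) − D)/v².
√(D² + v²x²) = √(0.528² + 0.178² × 39.9²) = 7.122; v² = 0.031684.
t = (7.122 − 0.528)/0.031684 = 208 days (vs. the pure-advection estimate x/v = 224 d).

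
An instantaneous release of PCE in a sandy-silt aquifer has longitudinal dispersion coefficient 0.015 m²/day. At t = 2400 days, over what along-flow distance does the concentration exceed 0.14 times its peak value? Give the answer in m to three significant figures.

33.7 m

The plume is Gaussian with σ = √(2Dt) = √(2 × 0.015 × 2400) = 8.485 m.
C/C_peak = exp(−Δx²/(2σ²)) = 0.14 ⇒ Δx = σ·√(−2 ln 0.14) = 8.485 × 1.983 = 16.83 m.
Width = 2Δx = 33.7 m.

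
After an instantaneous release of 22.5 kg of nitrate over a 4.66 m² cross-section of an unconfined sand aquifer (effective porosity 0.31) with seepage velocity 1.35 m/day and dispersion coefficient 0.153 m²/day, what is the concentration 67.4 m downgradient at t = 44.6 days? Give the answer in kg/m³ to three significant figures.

0.253 kg/m³

For an instantaneous plane source, C(x,t) = M/(n_e·A·√(4πDt)) · exp(−(x−vt)²/(4Dt)), with n_e·A the pore (flow) area.
Plume center vt = 1.35 × 44.6 = 60.21 m, so the well at 67.4 m is 7.19 m downgradient of the peak.
√(4πDt) = 9.260 m, giving peak height M/(n_e·A·√(4πDt)) = 22.5/(0.31 × 4.66 × 9.260) = 1.682 kg/m³.
(x−vt)²/(4Dt) = (7.19)²/(4 × 0.153 × 44.6) = 1.894; exp(−1.894) = 0.1505.
C = 1.682 × 0.1505 = 0.253 kg/m³.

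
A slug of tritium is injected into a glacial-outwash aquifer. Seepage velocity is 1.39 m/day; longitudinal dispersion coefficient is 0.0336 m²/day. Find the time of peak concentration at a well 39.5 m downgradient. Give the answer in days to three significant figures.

For the 1D instantaneous-source solution, setting ∂C/∂t = 0 at fixed x gives v²t² + 2Dt − x² = 0, so t = (√(D² + v²x²) − D)/v².
√(D² + v²x²) = √(0.0336² + 1.39² × 39.5²) = 54.91; v² = 1.9321.
t = (54.91 − 0.0336)/1.9321 = 28.4 days (vs. the pure-advection estimate x/v = 28.4 d).

28.4 days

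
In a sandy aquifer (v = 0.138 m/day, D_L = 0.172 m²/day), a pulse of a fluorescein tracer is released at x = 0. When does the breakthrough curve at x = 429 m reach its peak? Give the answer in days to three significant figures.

For the 1D instantaneous-source solution, setting ∂C/∂t = 0 at fixed x gives v²t² + 2Dt − x² = 0, so t = (√(D² + v²x²) − D)/v².
√(D² + v²x²) = √(0.172² + 0.138² × 429²) = 59.20; v² = 0.019044.
t = (59.20 − 0.172)/0.019044 = 3100 days (vs. the pure-advection estimate x/v = 3110 d).

3100 days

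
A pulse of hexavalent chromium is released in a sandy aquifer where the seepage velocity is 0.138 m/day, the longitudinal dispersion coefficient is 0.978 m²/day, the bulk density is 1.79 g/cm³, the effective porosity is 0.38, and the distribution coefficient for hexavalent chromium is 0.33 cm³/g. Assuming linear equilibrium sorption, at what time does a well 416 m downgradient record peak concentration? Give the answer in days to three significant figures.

Retardation factor R = 1 + ρ_b·K_d/n = 1 + 1.79 × 0.33/0.38 = 2.554.
Sorption retards both mechanisms: v_R = v/R = 0.05403 m/day, D_R = D/R = 0.3829 m²/day.
Peak time from v_R²t² + 2D_R t − x² = 0: t = (√(D_R² + v_R²x²) − D_R)/v_R².
√(D_R² + v_R²x²) = √(0.3829² + 0.05403² × 416²) = 22.48; v_R² = 0.002919.
t = (22.48 − 0.3829)/0.002919 = 7570 days.

7570 days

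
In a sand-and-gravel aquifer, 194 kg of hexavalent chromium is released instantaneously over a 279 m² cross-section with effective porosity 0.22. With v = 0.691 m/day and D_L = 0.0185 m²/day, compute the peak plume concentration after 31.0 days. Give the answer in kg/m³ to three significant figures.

The peak of an instantaneous 1D plume sits at x = vt; there the Gaussian factor is 1 and C_max = M/(n_e·A·√(4πDt)), where n_e·A is the pore area the mass is dissolved in.
√(4πDt) = √(4π × 0.0185 × 31.0) = 2.685 m, so C_max = 194/(0.22 × 279 × 2.685) = 1.18 kg/m³.

1.18 kg/m³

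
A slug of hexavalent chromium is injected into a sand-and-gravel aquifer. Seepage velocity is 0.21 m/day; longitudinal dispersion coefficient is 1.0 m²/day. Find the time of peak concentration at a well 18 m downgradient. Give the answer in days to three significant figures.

66.0 days

For the 1D instantaneous-source solution, setting ∂C/∂t = 0 at fixed x gives v²t² + 2Dt − x² = 0, so t = (√(D² + v²x²) − D)/v².
√(D² + v²x²) = √(1.0² + 0.21² × 18²) = 3.910; v² = 0.0441.
t = (3.910 − 1.0)/0.0441 = 66.0 days (vs. the pure-advection estimate x/v = 85.7 d).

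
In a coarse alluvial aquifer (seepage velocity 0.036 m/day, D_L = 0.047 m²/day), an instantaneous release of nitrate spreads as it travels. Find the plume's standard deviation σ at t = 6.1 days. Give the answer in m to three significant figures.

0.757 m

Dispersive spreading gives a Gaussian with σ² = 2Dt; advection only shifts the center.
σ = √(2 × 0.047 × 6.1) = 0.757 m.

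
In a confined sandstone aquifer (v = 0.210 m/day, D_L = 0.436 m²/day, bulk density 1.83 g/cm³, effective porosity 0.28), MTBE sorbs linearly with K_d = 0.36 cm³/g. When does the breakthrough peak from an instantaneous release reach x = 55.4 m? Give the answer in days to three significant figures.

Retardation factor R = 1 + ρ_b·K_d/n = 1 + 1.83 × 0.36/0.28 = 3.353.
Sorption retards both mechanisms: v_R = v/R = 0.06263 m/day, D_R = D/R = 0.1300 m²/day.
Peak time from v_R²t² + 2D_R t − x² = 0: t = (√(D_R² + v_R²x²) − D_R)/v_R².
√(D_R² + v_R²x²) = √(0.1300² + 0.06263² × 55.4²) = 3.472; v_R² = 0.003923.
t = (3.472 − 0.1300)/0.003923 = 852 days.

852 days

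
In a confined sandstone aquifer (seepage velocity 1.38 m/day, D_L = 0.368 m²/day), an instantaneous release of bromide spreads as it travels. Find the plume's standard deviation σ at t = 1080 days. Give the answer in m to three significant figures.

Dispersive spreading gives a Gaussian with σ² = 2Dt; advection only shifts the center.
σ = √(2 × 0.368 × 1080) = 28.2 m.

28.2 m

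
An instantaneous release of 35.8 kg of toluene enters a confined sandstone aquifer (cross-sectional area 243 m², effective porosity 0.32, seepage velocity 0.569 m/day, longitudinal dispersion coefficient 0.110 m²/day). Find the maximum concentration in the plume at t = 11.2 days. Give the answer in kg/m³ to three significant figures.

0.117 kg/m³

The peak of an instantaneous 1D plume sits at x = vt; there the Gaussian factor is 1 and C_max = M/(n_e·A·√(4πDt)), where n_e·A is the pore area the mass is dissolved in.
√(4πDt) = √(4π × 0.110 × 11.2) = 3.935 m, so C_max = 35.8/(0.32 × 243 × 3.935) = 0.117 kg/m³.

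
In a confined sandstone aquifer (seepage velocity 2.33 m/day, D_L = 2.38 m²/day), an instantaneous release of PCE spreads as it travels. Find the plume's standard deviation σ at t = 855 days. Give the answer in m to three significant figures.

Dispersive spreading gives a Gaussian with σ² = 2Dt; advection only shifts the center.
σ = √(2 × 2.38 × 855) = 63.8 m.

63.8 m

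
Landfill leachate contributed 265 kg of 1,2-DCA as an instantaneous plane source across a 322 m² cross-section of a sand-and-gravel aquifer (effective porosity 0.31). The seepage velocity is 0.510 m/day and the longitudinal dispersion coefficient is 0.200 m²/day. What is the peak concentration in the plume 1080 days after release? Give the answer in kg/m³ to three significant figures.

The peak of an instantaneous 1D plume sits at x = vt; there the Gaussian factor is 1 and C_max = M/(n_e·A·√(4πDt)), where n_e·A is the pore area the mass is dissolved in.
√(4πDt) = √(4π × 0.200 × 1080) = 52.10 m, so C_max = 265/(0.31 × 322 × 52.10) = 0.0510 kg/m³.

0.0510 kg/m³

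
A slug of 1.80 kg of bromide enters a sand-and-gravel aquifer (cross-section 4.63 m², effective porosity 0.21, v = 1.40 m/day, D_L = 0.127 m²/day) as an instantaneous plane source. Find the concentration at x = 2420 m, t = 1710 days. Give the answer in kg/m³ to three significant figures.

0.0163 kg/m³

For an instantaneous plane source, C(x,t) = M/(n_e·A·√(4πDt)) · exp(−(x−vt)²/(4Dt)), with n_e·A the pore (flow) area.
Plume center vt = 1.40 × 1710 = 2394 m, so the well at 2420 m is 26 m downgradient of the peak.
√(4πDt) = 52.24 m, giving peak height M/(n_e·A·√(4πDt)) = 1.80/(0.21 × 4.63 × 52.24) = 0.03544 kg/m³.
(x−vt)²/(4Dt) = (26)²/(4 × 0.127 × 1710) = 0.7782; exp(−0.7782) = 0.4592.
C = 0.03544 × 0.4592 = 0.0163 kg/m³.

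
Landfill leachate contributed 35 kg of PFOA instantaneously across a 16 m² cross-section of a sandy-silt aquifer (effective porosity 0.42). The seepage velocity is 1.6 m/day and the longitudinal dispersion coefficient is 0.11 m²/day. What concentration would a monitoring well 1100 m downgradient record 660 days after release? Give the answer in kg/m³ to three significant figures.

0.000219 kg/m³

For an instantaneous plane source, C(x,t) = M/(n_e·A·√(4πDt)) · exp(−(x−vt)²/(4Dt)), with n_e·A the pore (flow) area.
Plume center vt = 1.6 × 660 = 1056 m, so the well at 1100 m is 44 m downgradient of the peak.
√(4πDt) = 30.20 m, giving peak height M/(n_e·A·√(4πDt)) = 35/(0.42 × 16 × 30.20) = 0.1725 kg/m³.
(x−vt)²/(4Dt) = (44)²/(4 × 0.11 × 660) = 6.667; exp(−6.667) = 0.001272.
C = 0.1725 × 0.001272 = 0.000219 kg/m³.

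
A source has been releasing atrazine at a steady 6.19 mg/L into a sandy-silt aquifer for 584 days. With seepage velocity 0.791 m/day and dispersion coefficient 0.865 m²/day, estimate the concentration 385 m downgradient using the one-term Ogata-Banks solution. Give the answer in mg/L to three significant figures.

6.14 mg/L

For a continuous step input, C/C₀ ≈ ½·erfc((x−vt)/(2√(Dt))).
vt = 0.791 × 584 = 461.944 m and 2√(Dt) = 2√(0.865 × 584) = 44.95 m.
Argument (x−vt)/(2√(Dt)) = (385 − 461.944)/44.95 = -1.712; ½·erfc(-1.712) = 0.9923.
C = 6.19 × 0.9923 = 6.14 mg/L.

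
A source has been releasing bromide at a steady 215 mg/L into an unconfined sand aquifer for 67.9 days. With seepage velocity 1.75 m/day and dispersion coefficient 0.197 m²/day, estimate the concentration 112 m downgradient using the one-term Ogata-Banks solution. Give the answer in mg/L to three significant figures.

For a continuous step input, C/C₀ ≈ ½·erfc((x−vt)/(2√(Dt))).
vt = 1.75 × 67.9 = 118.825 m and 2√(Dt) = 2√(0.197 × 67.9) = 7.315 m.
Argument (x−vt)/(2√(Dt)) = (112 − 118.825)/7.315 = -0.9330; ½·erfc(-0.9330) = 0.9065.
C = 215 × 0.9065 = 195 mg/L.

195 mg/L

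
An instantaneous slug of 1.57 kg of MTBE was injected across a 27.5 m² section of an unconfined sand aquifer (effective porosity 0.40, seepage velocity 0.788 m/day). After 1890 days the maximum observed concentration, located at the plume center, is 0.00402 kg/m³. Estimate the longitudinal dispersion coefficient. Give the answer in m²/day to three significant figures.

At the plume center C_max = M/(n_e·A·√(4πDt)), so D = M²/(4πt·(n_e·A·C_max)²).
n_e·A·C_max = 0.40 × 27.5 × 0.00402 = 0.04422 kg/m.
D = 1.57²/(4π × 1890 × 0.04422²) = 0.0531 m²/day.

0.0531 m²/day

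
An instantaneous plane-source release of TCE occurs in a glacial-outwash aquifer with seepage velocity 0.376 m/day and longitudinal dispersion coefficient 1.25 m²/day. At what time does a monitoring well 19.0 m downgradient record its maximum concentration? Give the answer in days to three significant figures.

For the 1D instantaneous-source solution, setting ∂C/∂t = 0 at fixed x gives v²t² + 2Dt − x² = 0, so t = (√(D² + v²x²) − D)/v².
√(D² + v²x²) = √(1.25² + 0.376² × 19.0²) = 7.253; v² = 0.141376.
t = (7.253 − 1.25)/0.141376 = 42.5 days (vs. the pure-advection estimate x/v = 50.5 d).

42.5 days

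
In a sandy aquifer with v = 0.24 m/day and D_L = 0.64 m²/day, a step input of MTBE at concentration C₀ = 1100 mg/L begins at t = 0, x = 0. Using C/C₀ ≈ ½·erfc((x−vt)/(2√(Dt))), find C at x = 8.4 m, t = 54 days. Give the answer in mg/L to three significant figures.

For a continuous step input, C/C₀ ≈ ½·erfc((x−vt)/(2√(Dt))).
vt = 0.24 × 54 = 12.96 m and 2√(Dt) = 2√(0.64 × 54) = 11.76 m.
Argument (x−vt)/(2√(Dt)) = (8.4 − 12.96)/11.76 = -0.3878; ½·erfc(-0.3878) = 0.7083.
C = 1100 × 0.7083 = 779 mg/L.

779 mg/L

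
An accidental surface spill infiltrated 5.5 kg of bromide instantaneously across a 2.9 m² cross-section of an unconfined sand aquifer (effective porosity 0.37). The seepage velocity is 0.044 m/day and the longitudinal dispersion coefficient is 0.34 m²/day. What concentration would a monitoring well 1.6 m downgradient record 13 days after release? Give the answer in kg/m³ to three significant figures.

0.648 kg/m³

For an instantaneous plane source, C(x,t) = M/(n_e·A·√(4πDt)) · exp(−(x−vt)²/(4Dt)), with n_e·A the pore (flow) area.
Plume center vt = 0.044 × 13 = 0.572 m, so the well at 1.6 m is 1.028 m downgradient of the peak.
√(4πDt) = 7.453 m, giving peak height M/(n_e·A·√(4πDt)) = 5.5/(0.37 × 2.9 × 7.453) = 0.6878 kg/m³.
(x−vt)²/(4Dt) = (1.028)²/(4 × 0.34 × 13) = 0.05977; exp(−0.05977) = 0.9420.
C = 0.6878 × 0.9420 = 0.648 kg/m³.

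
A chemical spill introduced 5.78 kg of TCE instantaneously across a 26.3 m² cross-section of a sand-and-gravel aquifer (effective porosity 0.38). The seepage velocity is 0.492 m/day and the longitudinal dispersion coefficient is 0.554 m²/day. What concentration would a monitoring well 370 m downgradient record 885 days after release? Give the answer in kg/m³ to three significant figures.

0.000831 kg/m³

For an instantaneous plane source, C(x,t) = M/(n_e·A·√(4πDt)) · exp(−(x−vt)²/(4Dt)), with n_e·A the pore (flow) area.
Plume center vt = 0.492 × 885 = 435.42 m, so the well at 370 m is 65.42 m upgradient of the peak.
√(4πDt) = 78.49 m, giving peak height M/(n_e·A·√(4πDt)) = 5.78/(0.38 × 26.3 × 78.49) = 0.007368 kg/m³.
(x−vt)²/(4Dt) = (-65.42)²/(4 × 0.554 × 885) = 2.182; exp(−2.182) = 0.1128.
C = 0.007368 × 0.1128 = 0.000831 kg/m³.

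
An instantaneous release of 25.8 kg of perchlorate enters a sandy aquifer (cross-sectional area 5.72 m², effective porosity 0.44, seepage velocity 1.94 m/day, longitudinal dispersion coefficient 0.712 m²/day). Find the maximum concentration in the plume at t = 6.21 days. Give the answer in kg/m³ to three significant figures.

The peak of an instantaneous 1D plume sits at x = vt; there the Gaussian factor is 1 and C_max = M/(n_e·A·√(4πDt)), where n_e·A is the pore area the mass is dissolved in.
√(4πDt) = √(4π × 0.712 × 6.21) = 7.454 m, so C_max = 25.8/(0.44 × 5.72 × 7.454) = 1.38 kg/m³.

1.38 kg/m³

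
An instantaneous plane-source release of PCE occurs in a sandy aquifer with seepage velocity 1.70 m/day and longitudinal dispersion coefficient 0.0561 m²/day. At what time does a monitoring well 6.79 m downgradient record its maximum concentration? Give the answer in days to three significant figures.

For the 1D instantaneous-source solution, setting ∂C/∂t = 0 at fixed x gives v²t² + 2Dt − x² = 0, so t = (√(D² + v²x²) − D)/v².
√(D² + v²x²) = √(0.0561² + 1.70² × 6.79²) = 11.54; v² = 2.89.
t = (11.54 − 0.0561)/2.89 = 3.97 days (vs. the pure-advection estimate x/v = 3.99 d).

3.97 days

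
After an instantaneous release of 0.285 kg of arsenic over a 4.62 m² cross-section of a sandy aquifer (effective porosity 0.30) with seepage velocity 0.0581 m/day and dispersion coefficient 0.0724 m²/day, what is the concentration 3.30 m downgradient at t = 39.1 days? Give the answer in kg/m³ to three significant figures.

0.0314 kg/m³

For an instantaneous plane source, C(x,t) = M/(n_e·A·√(4πDt)) · exp(−(x−vt)²/(4Dt)), with n_e·A the pore (flow) area.
Plume center vt = 0.0581 × 39.1 = 2.27171 m, so the well at 3.30 m is 1.02829 m downgradient of the peak.
√(4πDt) = 5.964 m, giving peak height M/(n_e·A·√(4πDt)) = 0.285/(0.30 × 4.62 × 5.964) = 0.03448 kg/m³.
(x−vt)²/(4Dt) = (1.02829)²/(4 × 0.0724 × 39.1) = 0.09338; exp(−0.09338) = 0.9108.
C = 0.03448 × 0.9108 = 0.0314 kg/m³.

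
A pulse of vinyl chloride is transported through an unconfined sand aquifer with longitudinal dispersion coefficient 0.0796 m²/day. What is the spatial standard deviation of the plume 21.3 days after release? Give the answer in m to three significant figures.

Dispersive spreading gives a Gaussian with σ² = 2Dt; advection only shifts the center.
σ = √(2 × 0.0796 × 21.3) = 1.84 m.

1.84 m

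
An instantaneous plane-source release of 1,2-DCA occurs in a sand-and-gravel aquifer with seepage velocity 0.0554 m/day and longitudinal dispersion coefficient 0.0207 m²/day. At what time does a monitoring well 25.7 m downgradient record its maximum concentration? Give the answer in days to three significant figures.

457 days

For the 1D instantaneous-source solution, setting ∂C/∂t = 0 at fixed x gives v²t² + 2Dt − x² = 0, so t = (√(D² + v²x²) − D)/v².
√(D² + v²x²) = √(0.0207² + 0.0554² × 25.7²) = 1.424; v² = 0.00306916.
t = (1.424 − 0.0207)/0.00306916 = 457 days (vs. the pure-advection estimate x/v = 464 d).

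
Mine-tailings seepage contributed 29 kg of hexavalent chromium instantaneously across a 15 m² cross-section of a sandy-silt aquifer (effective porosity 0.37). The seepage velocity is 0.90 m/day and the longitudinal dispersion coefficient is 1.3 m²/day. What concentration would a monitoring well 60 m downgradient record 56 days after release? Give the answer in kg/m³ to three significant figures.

For an instantaneous plane source, C(x,t) = M/(n_e·A·√(4πDt)) · exp(−(x−vt)²/(4Dt)), with n_e·A the pore (flow) area.
Plume center vt = 0.90 × 56 = 50.4 m, so the well at 60 m is 9.6 m downgradient of the peak.
√(4πDt) = 30.25 m, giving peak height M/(n_e·A·√(4πDt)) = 29/(0.37 × 15 × 30.25) = 0.1727 kg/m³.
(x−vt)²/(4Dt) = (9.6)²/(4 × 1.3 × 56) = 0.3165; exp(−0.3165) = 0.7287.
C = 0.1727 × 0.7287 = 0.126 kg/m³.

0.126 kg/m³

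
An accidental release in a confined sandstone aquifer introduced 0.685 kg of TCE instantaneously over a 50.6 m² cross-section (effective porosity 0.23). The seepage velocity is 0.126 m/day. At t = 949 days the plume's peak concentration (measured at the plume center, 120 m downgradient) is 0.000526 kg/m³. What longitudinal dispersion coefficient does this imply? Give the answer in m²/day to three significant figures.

1.05 m²/day

At the plume center C_max = M/(n_e·A·√(4πDt)), so D = M²/(4πt·(n_e·A·C_max)²).
n_e·A·C_max = 0.23 × 50.6 × 0.000526 = 0.006122 kg/m.
D = 0.685²/(4π × 949 × 0.006122²) = 1.05 m²/day.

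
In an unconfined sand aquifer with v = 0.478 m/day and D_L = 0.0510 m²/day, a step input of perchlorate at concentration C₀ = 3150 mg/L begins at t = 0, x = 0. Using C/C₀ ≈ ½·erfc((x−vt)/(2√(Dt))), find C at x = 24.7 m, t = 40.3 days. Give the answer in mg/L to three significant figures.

For a continuous step input, C/C₀ ≈ ½·erfc((x−vt)/(2√(Dt))).
vt = 0.478 × 40.3 = 19.2634 m and 2√(Dt) = 2√(0.0510 × 40.3) = 2.867 m.
Argument (x−vt)/(2√(Dt)) = (24.7 − 19.2634)/2.867 = 1.896; ½·erfc(1.896) = 0.003666.
C = 3150 × 0.003666 = 11.5 mg/L.

11.5 mg/L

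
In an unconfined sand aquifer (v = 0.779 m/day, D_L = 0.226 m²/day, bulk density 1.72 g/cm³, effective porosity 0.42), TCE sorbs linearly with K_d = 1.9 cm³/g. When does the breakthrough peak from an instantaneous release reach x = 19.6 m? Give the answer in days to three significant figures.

Retardation factor R = 1 + ρ_b·K_d/n = 1 + 1.72 × 1.9/0.42 = 8.781.
Sorption retards both mechanisms: v_R = v/R = 0.08871 m/day, D_R = D/R = 0.02574 m²/day.
Peak time from v_R²t² + 2D_R t − x² = 0: t = (√(D_R² + v_R²x²) − D_R)/v_R².
√(D_R² + v_R²x²) = √(0.02574² + 0.08871² × 19.6²) = 1.739; v_R² = 0.007869.
t = (1.739 − 0.02574)/0.007869 = 218 days.

218 days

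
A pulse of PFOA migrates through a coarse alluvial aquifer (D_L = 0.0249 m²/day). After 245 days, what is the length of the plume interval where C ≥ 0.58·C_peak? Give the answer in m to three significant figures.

7.29 m

The plume is Gaussian with σ = √(2Dt) = √(2 × 0.0249 × 245) = 3.493 m.
C/C_peak = exp(−Δx²/(2σ²)) = 0.58 ⇒ Δx = σ·√(−2 ln 0.58) = 3.493 × 1.044 = 3.647 m.
Width = 2Δx = 7.29 m.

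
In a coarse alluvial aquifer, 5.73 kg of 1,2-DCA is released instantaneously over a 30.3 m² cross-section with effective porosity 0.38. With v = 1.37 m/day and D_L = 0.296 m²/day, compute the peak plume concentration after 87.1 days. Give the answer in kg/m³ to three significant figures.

0.0276 kg/m³

The peak of an instantaneous 1D plume sits at x = vt; there the Gaussian factor is 1 and C_max = M/(n_e·A·√(4πDt)), where n_e·A is the pore area the mass is dissolved in.
√(4πDt) = √(4π × 0.296 × 87.1) = 18.00 m, so C_max = 5.73/(0.38 × 30.3 × 18.00) = 0.0276 kg/m³.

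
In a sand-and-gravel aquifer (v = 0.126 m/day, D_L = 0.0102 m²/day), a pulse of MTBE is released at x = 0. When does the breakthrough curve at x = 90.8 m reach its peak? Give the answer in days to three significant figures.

720 days

For the 1D instantaneous-source solution, setting ∂C/∂t = 0 at fixed x gives v²t² + 2Dt − x² = 0, so t = (√(D² + v²x²) − D)/v².
√(D² + v²x²) = √(0.0102² + 0.126² × 90.8²) = 11.44; v² = 0.015876.
t = (11.44 − 0.0102)/0.015876 = 720 days (vs. the pure-advection estimate x/v = 721 d).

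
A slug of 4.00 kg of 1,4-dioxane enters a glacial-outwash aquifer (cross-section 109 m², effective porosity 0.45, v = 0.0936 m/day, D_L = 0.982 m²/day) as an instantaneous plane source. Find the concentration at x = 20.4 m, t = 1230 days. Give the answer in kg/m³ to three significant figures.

For an instantaneous plane source, C(x,t) = M/(n_e·A·√(4πDt)) · exp(−(x−vt)²/(4Dt)), with n_e·A the pore (flow) area.
Plume center vt = 0.0936 × 1230 = 115.128 m, so the well at 20.4 m is 94.728 m upgradient of the peak.
√(4πDt) = 123.2 m, giving peak height M/(n_e·A·√(4πDt)) = 4.00/(0.45 × 109 × 123.2) = 0.0006619 kg/m³.
(x−vt)²/(4Dt) = (-94.728)²/(4 × 0.982 × 1230) = 1.857; exp(−1.857) = 0.1561.
C = 0.0006619 × 0.1561 = 0.000103 kg/m³.

0.000103 kg/m³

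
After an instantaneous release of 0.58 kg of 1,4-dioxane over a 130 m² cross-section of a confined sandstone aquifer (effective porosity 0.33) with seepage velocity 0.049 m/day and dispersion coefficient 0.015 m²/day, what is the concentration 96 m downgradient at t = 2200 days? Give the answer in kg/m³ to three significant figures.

0.000231 kg/m³

For an instantaneous plane source, C(x,t) = M/(n_e·A·√(4πDt)) · exp(−(x−vt)²/(4Dt)), with n_e·A the pore (flow) area.
Plume center vt = 0.049 × 2200 = 107.8 m, so the well at 96 m is 11.8 m upgradient of the peak.
√(4πDt) = 20.36 m, giving peak height M/(n_e·A·√(4πDt)) = 0.58/(0.33 × 130 × 20.36) = 0.0006640 kg/m³.
(x−vt)²/(4Dt) = (-11.8)²/(4 × 0.015 × 2200) = 1.055; exp(−1.055) = 0.3482.
C = 0.0006640 × 0.3482 = 0.000231 kg/m³.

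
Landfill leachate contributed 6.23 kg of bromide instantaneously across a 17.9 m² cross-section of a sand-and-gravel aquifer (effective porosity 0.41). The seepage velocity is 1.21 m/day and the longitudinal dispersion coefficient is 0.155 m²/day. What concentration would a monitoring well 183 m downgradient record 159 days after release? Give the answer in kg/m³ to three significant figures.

For an instantaneous plane source, C(x,t) = M/(n_e·A·√(4πDt)) · exp(−(x−vt)²/(4Dt)), with n_e·A the pore (flow) area.
Plume center vt = 1.21 × 159 = 192.39 m, so the well at 183 m is 9.39 m upgradient of the peak.
√(4πDt) = 17.60 m, giving peak height M/(n_e·A·√(4πDt)) = 6.23/(0.41 × 17.9 × 17.60) = 0.04823 kg/m³.
(x−vt)²/(4Dt) = (-9.39)²/(4 × 0.155 × 159) = 0.8944; exp(−0.8944) = 0.4089.
C = 0.04823 × 0.4089 = 0.0197 kg/m³.

0.0197 kg/m³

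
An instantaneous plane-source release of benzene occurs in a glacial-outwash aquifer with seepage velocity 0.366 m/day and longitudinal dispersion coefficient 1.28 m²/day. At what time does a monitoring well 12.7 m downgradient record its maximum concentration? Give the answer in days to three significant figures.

For the 1D instantaneous-source solution, setting ∂C/∂t = 0 at fixed x gives v²t² + 2Dt − x² = 0, so t = (√(D² + v²x²) − D)/v².
√(D² + v²x²) = √(1.28² + 0.366² × 12.7²) = 4.821; v² = 0.133956.
t = (4.821 − 1.28)/0.133956 = 26.4 days (vs. the pure-advection estimate x/v = 34.7 d).

26.4 days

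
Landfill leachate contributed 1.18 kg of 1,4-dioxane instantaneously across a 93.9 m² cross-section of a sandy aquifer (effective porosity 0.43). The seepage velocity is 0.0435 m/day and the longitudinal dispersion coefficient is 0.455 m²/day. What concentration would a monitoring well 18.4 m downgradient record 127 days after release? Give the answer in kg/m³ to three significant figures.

For an instantaneous plane source, C(x,t) = M/(n_e·A·√(4πDt)) · exp(−(x−vt)²/(4Dt)), with n_e·A the pore (flow) area.
Plume center vt = 0.0435 × 127 = 5.5245 m, so the well at 18.4 m is 12.8755 m downgradient of the peak.
√(4πDt) = 26.95 m, giving peak height M/(n_e·A·√(4πDt)) = 1.18/(0.43 × 93.9 × 26.95) = 0.001084 kg/m³.
(x−vt)²/(4Dt) = (12.8755)²/(4 × 0.455 × 127) = 0.7172; exp(−0.7172) = 0.4881.
C = 0.001084 × 0.4881 = 0.000529 kg/m³.

0.000529 kg/m³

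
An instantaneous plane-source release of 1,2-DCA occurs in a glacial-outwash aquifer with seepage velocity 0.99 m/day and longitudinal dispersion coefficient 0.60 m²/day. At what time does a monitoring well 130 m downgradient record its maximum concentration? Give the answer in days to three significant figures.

For the 1D instantaneous-source solution, setting ∂C/∂t = 0 at fixed x gives v²t² + 2Dt − x² = 0, so t = (√(D² + v²x²) − D)/v².
√(D² + v²x²) = √(0.60² + 0.99² × 130²) = 128.7; v² = 0.9801.
t = (128.7 − 0.60)/0.9801 = 131 days (vs. the pure-advection estimate x/v = 131 d).

131 days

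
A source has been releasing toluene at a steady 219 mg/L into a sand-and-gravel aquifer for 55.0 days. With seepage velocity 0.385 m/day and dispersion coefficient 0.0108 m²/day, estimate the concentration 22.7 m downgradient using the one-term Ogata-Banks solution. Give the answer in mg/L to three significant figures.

17.7 mg/L

For a continuous step input, C/C₀ ≈ ½·erfc((x−vt)/(2√(Dt))).
vt = 0.385 × 55.0 = 21.175 m and 2√(Dt) = 2√(0.0108 × 55.0) = 1.541 m.
Argument (x−vt)/(2√(Dt)) = (22.7 − 21.175)/1.541 = 0.9896; ½·erfc(0.9896) = 0.08083.
C = 219 × 0.08083 = 17.7 mg/L.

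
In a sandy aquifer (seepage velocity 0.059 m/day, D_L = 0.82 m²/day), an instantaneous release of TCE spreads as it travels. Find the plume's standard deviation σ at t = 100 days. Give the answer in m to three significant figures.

Dispersive spreading gives a Gaussian with σ² = 2Dt; advection only shifts the center.
σ = √(2 × 0.82 × 100) = 12.8 m.

12.8 m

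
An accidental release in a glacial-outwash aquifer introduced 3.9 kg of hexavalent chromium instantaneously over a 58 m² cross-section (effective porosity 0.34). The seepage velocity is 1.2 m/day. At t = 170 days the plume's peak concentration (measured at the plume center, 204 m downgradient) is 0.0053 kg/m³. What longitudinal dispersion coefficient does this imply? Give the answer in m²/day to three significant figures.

0.652 m²/day

At the plume center C_max = M/(n_e·A·√(4πDt)), so D = M²/(4πt·(n_e·A·C_max)²).
n_e·A·C_max = 0.34 × 58 × 0.0053 = 0.1045 kg/m.
D = 3.9²/(4π × 170 × 0.1045²) = 0.652 m²/day.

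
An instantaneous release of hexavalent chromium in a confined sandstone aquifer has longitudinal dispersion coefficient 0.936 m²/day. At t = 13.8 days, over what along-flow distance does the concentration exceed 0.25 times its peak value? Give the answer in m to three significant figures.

16.9 m

The plume is Gaussian with σ = √(2Dt) = √(2 × 0.936 × 13.8) = 5.083 m.
C/C_peak = exp(−Δx²/(2σ²)) = 0.25 ⇒ Δx = σ·√(−2 ln 0.25) = 5.083 × 1.665 = 8.463 m.
Width = 2Δx = 16.9 m.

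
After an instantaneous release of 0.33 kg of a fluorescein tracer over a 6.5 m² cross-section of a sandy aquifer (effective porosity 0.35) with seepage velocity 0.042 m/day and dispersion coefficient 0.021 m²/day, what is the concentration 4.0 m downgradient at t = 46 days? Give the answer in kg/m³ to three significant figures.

For an instantaneous plane source, C(x,t) = M/(n_e·A·√(4πDt)) · exp(−(x−vt)²/(4Dt)), with n_e·A the pore (flow) area.
Plume center vt = 0.042 × 46 = 1.932 m, so the well at 4.0 m is 2.068 m downgradient of the peak.
√(4πDt) = 3.484 m, giving peak height M/(n_e·A·√(4πDt)) = 0.33/(0.35 × 6.5 × 3.484) = 0.04163 kg/m³.
(x−vt)²/(4Dt) = (2.068)²/(4 × 0.021 × 46) = 1.107; exp(−1.107) = 0.3305.
C = 0.04163 × 0.3305 = 0.0138 kg/m³.

0.0138 kg/m³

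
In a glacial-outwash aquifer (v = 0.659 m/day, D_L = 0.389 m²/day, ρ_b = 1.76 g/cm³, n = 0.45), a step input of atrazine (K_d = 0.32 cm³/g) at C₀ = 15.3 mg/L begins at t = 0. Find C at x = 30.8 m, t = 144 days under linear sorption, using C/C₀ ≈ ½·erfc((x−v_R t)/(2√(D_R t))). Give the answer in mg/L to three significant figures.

14.5 mg/L

Retardation factor R = 1 + ρ_b·K_d/n = 1 + 1.76 × 0.32/0.45 = 2.252.
Sorption retards both mechanisms: v_R = v/R = 0.2926 m/day, D_R = D/R = 0.1727 m²/day.
v_R·t = 0.2926 × 144 = 42.1344 m; 2√(D_R t) = 9.974 m; argument = (30.8 − 42.1344)/9.974 = -1.136.
C = C₀ × ½·erfc(-1.136) = 15.3 × 0.9459 = 14.5 mg/L.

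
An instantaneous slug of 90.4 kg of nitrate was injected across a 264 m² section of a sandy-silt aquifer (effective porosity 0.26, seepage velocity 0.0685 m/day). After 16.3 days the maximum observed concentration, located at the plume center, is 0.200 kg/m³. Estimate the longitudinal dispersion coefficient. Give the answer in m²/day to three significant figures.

0.212 m²/day

At the plume center C_max = M/(n_e·A·√(4πDt)), so D = M²/(4πt·(n_e·A·C_max)²).
n_e·A·C_max = 0.26 × 264 × 0.200 = 13.73 kg/m.
D = 90.4²/(4π × 16.3 × 13.73²) = 0.212 m²/day.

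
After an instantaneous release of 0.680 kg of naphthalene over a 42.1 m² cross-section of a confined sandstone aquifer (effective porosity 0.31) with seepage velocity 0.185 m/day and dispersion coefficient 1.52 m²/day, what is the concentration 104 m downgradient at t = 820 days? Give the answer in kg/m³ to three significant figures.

0.000264 kg/m³

For an instantaneous plane source, C(x,t) = M/(n_e·A·√(4πDt)) · exp(−(x−vt)²/(4Dt)), with n_e·A the pore (flow) area.
Plume center vt = 0.185 × 820 = 151.7 m, so the well at 104 m is 47.7 m upgradient of the peak.
√(4πDt) = 125.2 m, giving peak height M/(n_e·A·√(4πDt)) = 0.680/(0.31 × 42.1 × 125.2) = 0.0004162 kg/m³.
(x−vt)²/(4Dt) = (-47.7)²/(4 × 1.52 × 820) = 0.4564; exp(−0.4564) = 0.6336.
C = 0.0004162 × 0.6336 = 0.000264 kg/m³.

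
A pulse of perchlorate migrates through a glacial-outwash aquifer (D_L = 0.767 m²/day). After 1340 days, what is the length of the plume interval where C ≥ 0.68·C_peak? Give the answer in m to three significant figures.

79.6 m

The plume is Gaussian with σ = √(2Dt) = √(2 × 0.767 × 1340) = 45.34 m.
C/C_peak = exp(−Δx²/(2σ²)) = 0.68 ⇒ Δx = σ·√(−2 ln 0.68) = 45.34 × 0.8783 = 39.82 m.
Width = 2Δx = 79.6 m.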